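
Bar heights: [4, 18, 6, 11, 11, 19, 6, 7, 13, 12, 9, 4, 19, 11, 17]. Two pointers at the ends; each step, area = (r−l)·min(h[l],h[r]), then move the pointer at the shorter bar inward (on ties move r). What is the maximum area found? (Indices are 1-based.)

max area = 221

[1,15] min(4,17)*14=56 best=56 * → l++
[2,15] min(18,17)*13=221 best=221 * → r--
[2,14] min(18,11)*12=132 best=221 → r--
[2,13] min(18,19)*11=198 best=221 → l++
[3,13] min(6,19)*10=60 best=221 → l++
[4,13] min(11,19)*9=99 best=221 → l++
[5,13] min(11,19)*8=88 best=221 → l++
[6,13] min(19,19)*7=133 best=221 → r--
[6,12] min(19,4)*6=24 best=221 → r--
[6,11] min(19,9)*5=45 best=221 → r--
[6,10] min(19,12)*4=48 best=221 → r--
[6,9] min(19,13)*3=39 best=221 → r--
[6,8] min(19,7)*2=14 best=221 → r--
[6,7] min(19,6)*1=6 best=221 → r--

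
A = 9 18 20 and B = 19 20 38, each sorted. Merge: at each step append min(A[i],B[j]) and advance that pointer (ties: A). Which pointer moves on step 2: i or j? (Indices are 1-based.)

i=1 j=1: A[i]=9<=B[j]=19 take 9, i++
i=2 j=1: A[i]=18<=B[j]=19 take 18, i++

i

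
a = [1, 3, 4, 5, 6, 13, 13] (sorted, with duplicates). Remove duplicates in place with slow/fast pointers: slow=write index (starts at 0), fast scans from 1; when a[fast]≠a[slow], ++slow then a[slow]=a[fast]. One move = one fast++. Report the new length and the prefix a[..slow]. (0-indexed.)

(s=0,f=1) a[fast]=3≠a[slow]=1 write a[1]=3 → slow++,fast++
(s=1,f=2) a[fast]=4≠a[slow]=3 write a[2]=4 → slow++,fast++
(s=2,f=3) a[fast]=5≠a[slow]=4 write a[3]=5 → slow++,fast++
(s=3,f=4) a[fast]=6≠a[slow]=5 write a[4]=6 → slow++,fast++
(s=4,f=5) a[fast]=13≠a[slow]=6 write a[5]=13 → slow++,fast++
(s=5,f=6) a[fast]=13=a[slow] dup → fast++

length 6; prefix = [1, 3, 4, 5, 6, 13]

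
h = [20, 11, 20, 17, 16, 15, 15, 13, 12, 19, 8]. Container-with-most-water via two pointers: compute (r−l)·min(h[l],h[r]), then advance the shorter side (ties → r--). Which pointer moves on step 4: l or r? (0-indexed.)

r

[0,10] min(20,8)*10=80 best=80 * → r--
[0,9] min(20,19)*9=171 best=171 * → r--
[0,8] min(20,12)*8=96 best=171 → r--
[0,7] min(20,13)*7=91 best=171 → r--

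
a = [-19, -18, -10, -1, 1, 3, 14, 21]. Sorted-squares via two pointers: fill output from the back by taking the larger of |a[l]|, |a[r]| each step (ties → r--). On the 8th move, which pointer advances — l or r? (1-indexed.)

[1,8] |-19|<=|21| out[8]=441 → r--
[1,7] |-19|>|14| out[7]=361 → l++
[2,7] |-18|>|14| out[6]=324 → l++
[3,7] |-10|<=|14| out[5]=196 → r--
[3,6] |-10|>|3| out[4]=100 → l++
[4,6] |-1|<=|3| out[3]=9 → r--
[4,5] |-1|<=|1| out[2]=1 → r--
[4,4] |-1|<=|-1| out[1]=1 → r--

r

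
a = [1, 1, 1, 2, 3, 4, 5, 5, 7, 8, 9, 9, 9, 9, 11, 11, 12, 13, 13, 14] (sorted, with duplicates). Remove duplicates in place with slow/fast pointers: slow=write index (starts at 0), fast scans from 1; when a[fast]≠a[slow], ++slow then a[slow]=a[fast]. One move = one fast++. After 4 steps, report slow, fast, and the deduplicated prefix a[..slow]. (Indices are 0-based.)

slow=0 fast=1: a[fast]=1=a[slow] dup, fast++
slow=0 fast=2: a[fast]=1=a[slow] dup, fast++
slow=0 fast=3: a[fast]=2≠a[slow]=1 write a[1]=2, slow++,fast++
slow=1 fast=4: a[fast]=3≠a[slow]=2 write a[2]=3, slow++,fast++

slow=2, fast=5, prefix=[1, 2, 3]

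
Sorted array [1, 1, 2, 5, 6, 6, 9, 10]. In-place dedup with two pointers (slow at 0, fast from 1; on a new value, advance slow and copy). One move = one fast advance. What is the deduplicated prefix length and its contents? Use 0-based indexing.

slow=0 fast=1: a[fast]=1=a[slow] dup, fast++
slow=0 fast=2: a[fast]=2≠a[slow]=1 write a[1]=2, slow++,fast++
slow=1 fast=3: a[fast]=5≠a[slow]=2 write a[2]=5, slow++,fast++
slow=2 fast=4: a[fast]=6≠a[slow]=5 write a[3]=6, slow++,fast++
slow=3 fast=5: a[fast]=6=a[slow] dup, fast++
slow=3 fast=6: a[fast]=9≠a[slow]=6 write a[4]=9, slow++,fast++
slow=4 fast=7: a[fast]=10≠a[slow]=9 write a[5]=10, slow++,fast++

length 6; prefix = [1, 2, 5, 6, 9, 10]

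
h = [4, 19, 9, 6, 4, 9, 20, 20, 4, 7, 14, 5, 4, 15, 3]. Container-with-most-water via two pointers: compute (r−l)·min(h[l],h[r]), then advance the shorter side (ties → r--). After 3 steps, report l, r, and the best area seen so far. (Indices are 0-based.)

l=0 r=14: min(4,3)*14=42 best=42 *, r--
l=0 r=13: min(4,15)*13=52 best=52 *, l++
l=1 r=13: min(19,15)*12=180 best=180 *, r--

l=1, r=12, best area=180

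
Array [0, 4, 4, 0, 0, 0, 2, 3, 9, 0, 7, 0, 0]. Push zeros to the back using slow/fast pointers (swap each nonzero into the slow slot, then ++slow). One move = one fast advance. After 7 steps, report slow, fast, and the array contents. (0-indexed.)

(s=0,f=0) a[fast]=0 → fast++
(s=0,f=1) a[fast]=4≠0 swap→a[0]=4 → slow++,fast++
(s=1,f=2) a[fast]=4≠0 swap→a[1]=4 → slow++,fast++
(s=2,f=3) a[fast]=0 → fast++
(s=2,f=4) a[fast]=0 → fast++
(s=2,f=5) a[fast]=0 → fast++
(s=2,f=6) a[fast]=2≠0 swap→a[2]=2 → slow++,fast++

slow=3, fast=7, a=[4, 4, 2, 0, 0, 0, 0, 3, 9, 0, 7, 0, 0]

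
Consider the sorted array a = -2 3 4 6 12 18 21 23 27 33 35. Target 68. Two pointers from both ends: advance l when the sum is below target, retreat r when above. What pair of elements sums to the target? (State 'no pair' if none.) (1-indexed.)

[1,11] -2+35=33 <68 → l++
[2,11] 3+35=38 <68 → l++
[3,11] 4+35=39 <68 → l++
[4,11] 6+35=41 <68 → l++
[5,11] 12+35=47 <68 → l++
[6,11] 18+35=53 <68 → l++
[7,11] 21+35=56 <68 → l++
[8,11] 23+35=58 <68 → l++
[9,11] 27+35=62 <68 → l++
[10,11] 33+35=68 → found

(33, 35)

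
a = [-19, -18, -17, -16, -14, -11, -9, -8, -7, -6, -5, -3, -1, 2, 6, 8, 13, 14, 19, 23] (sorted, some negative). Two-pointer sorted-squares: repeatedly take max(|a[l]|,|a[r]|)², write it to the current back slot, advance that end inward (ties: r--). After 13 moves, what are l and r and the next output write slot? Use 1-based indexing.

l=9, r=15, next write slot=7

[1,20] |-19|<=|23| out[20]=529 → r--
[1,19] |-19|<=|19| out[19]=361 → r--
[1,18] |-19|>|14| out[18]=361 → l++
[2,18] |-18|>|14| out[17]=324 → l++
[3,18] |-17|>|14| out[16]=289 → l++
[4,18] |-16|>|14| out[15]=256 → l++
[5,18] |-14|<=|14| out[14]=196 → r--
[5,17] |-14|>|13| out[13]=196 → l++
[6,17] |-11|<=|13| out[12]=169 → r--
[6,16] |-11|>|8| out[11]=121 → l++
[7,16] |-9|>|8| out[10]=81 → l++
[8,16] |-8|<=|8| out[9]=64 → r--
[8,15] |-8|>|6| out[8]=64 → l++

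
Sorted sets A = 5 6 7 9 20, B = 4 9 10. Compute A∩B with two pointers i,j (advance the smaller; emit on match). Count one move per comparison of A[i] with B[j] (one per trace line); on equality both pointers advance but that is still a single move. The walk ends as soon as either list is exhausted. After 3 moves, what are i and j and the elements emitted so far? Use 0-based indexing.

i=2, j=1, emitted=[]

i=0 j=0: 5>4, j++
i=0 j=1: 5<9, i++
i=1 j=1: 6<9, i++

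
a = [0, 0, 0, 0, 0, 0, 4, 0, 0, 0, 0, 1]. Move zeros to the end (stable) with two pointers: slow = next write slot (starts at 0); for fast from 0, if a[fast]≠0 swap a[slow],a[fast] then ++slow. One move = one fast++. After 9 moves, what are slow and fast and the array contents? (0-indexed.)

slow=1, fast=9, a=[4, 0, 0, 0, 0, 0, 0, 0, 0, 0, 0, 1]

(s=0,f=0) a[fast]=0 → fast++
(s=0,f=1) a[fast]=0 → fast++
(s=0,f=2) a[fast]=0 → fast++
(s=0,f=3) a[fast]=0 → fast++
(s=0,f=4) a[fast]=0 → fast++
(s=0,f=5) a[fast]=0 → fast++
(s=0,f=6) a[fast]=4≠0 swap→a[0]=4 → slow++,fast++
(s=1,f=7) a[fast]=0 → fast++
(s=1,f=8) a[fast]=0 → fast++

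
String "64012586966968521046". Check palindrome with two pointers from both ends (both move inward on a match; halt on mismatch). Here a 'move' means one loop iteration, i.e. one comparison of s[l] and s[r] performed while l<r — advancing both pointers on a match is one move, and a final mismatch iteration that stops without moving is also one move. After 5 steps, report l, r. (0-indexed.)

l=5, r=14

[0,19] '6'=='6' → l++,r--
[1,18] '4'=='4' → l++,r--
[2,17] '0'=='0' → l++,r--
[3,16] '1'=='1' → l++,r--
[4,15] '2'=='2' → l++,r--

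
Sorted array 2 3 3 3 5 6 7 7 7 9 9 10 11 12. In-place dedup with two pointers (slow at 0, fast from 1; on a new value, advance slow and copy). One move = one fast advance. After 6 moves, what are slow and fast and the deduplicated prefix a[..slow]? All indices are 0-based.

(s=0,f=1) a[fast]=3≠a[slow]=2 write a[1]=3 → slow++,fast++
(s=1,f=2) a[fast]=3=a[slow] dup → fast++
(s=1,f=3) a[fast]=3=a[slow] dup → fast++
(s=1,f=4) a[fast]=5≠a[slow]=3 write a[2]=5 → slow++,fast++
(s=2,f=5) a[fast]=6≠a[slow]=5 write a[3]=6 → slow++,fast++
(s=3,f=6) a[fast]=7≠a[slow]=6 write a[4]=7 → slow++,fast++

slow=4, fast=7, prefix=[2, 3, 5, 6, 7]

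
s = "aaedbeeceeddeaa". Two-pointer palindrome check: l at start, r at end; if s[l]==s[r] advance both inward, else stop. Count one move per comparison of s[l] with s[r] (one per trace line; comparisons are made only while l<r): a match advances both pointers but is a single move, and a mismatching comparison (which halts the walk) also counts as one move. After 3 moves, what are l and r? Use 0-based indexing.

l=3, r=11

l=0 r=14: 'a'=='a', l++,r--
l=1 r=13: 'a'=='a', l++,r--
l=2 r=12: 'e'=='e', l++,r--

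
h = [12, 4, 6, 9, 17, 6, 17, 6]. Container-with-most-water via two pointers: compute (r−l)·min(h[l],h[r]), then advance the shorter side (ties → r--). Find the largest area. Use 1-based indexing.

l=1 r=8: min(12,6)*7=42 best=42 *, r--
l=1 r=7: min(12,17)*6=72 best=72 *, l++
l=2 r=7: min(4,17)*5=20 best=72, l++
l=3 r=7: min(6,17)*4=24 best=72, l++
l=4 r=7: min(9,17)*3=27 best=72, l++
l=5 r=7: min(17,17)*2=34 best=72, r--
l=5 r=6: min(17,6)*1=6 best=72, r--

max area = 72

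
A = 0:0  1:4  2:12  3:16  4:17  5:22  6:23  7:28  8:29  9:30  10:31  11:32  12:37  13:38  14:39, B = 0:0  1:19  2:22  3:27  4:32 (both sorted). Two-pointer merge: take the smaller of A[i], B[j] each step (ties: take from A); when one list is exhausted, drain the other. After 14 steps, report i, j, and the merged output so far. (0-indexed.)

i=0 j=0: A[i]=0<=B[j]=0 take 0, i++
i=1 j=0: A[i]=4>B[j]=0 take 0, j++
i=1 j=1: A[i]=4<=B[j]=19 take 4, i++
i=2 j=1: A[i]=12<=B[j]=19 take 12, i++
i=3 j=1: A[i]=16<=B[j]=19 take 16, i++
i=4 j=1: A[i]=17<=B[j]=19 take 17, i++
i=5 j=1: A[i]=22>B[j]=19 take 19, j++
i=5 j=2: A[i]=22<=B[j]=22 take 22, i++
i=6 j=2: A[i]=23>B[j]=22 take 22, j++
i=6 j=3: A[i]=23<=B[j]=27 take 23, i++
i=7 j=3: A[i]=28>B[j]=27 take 27, j++
i=7 j=4: A[i]=28<=B[j]=32 take 28, i++
i=8 j=4: A[i]=29<=B[j]=32 take 29, i++
i=9 j=4: A[i]=30<=B[j]=32 take 30, i++

i=10, j=4, merged so far=[0, 0, 4, 12, 16, 17, 19, 22, 22, 23, 27, 28, 29, 30]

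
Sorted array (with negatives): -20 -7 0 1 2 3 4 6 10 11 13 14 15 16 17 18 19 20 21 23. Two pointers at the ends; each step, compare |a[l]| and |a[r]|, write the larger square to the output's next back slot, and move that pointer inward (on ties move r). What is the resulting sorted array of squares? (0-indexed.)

[0,19] |-20|<=|23| out[19]=529 → r--
[0,18] |-20|<=|21| out[18]=441 → r--
[0,17] |-20|<=|20| out[17]=400 → r--
[0,16] |-20|>|19| out[16]=400 → l++
[1,16] |-7|<=|19| out[15]=361 → r--
[1,15] |-7|<=|18| out[14]=324 → r--
[1,14] |-7|<=|17| out[13]=289 → r--
[1,13] |-7|<=|16| out[12]=256 → r--
[1,12] |-7|<=|15| out[11]=225 → r--
[1,11] |-7|<=|14| out[10]=196 → r--
[1,10] |-7|<=|13| out[9]=169 → r--
[1,9] |-7|<=|11| out[8]=121 → r--
[1,8] |-7|<=|10| out[7]=100 → r--
[1,7] |-7|>|6| out[6]=49 → l++
[2,7] |0|<=|6| out[5]=36 → r--
[2,6] |0|<=|4| out[4]=16 → r--
[2,5] |0|<=|3| out[3]=9 → r--
[2,4] |0|<=|2| out[2]=4 → r--
[2,3] |0|<=|1| out[1]=1 → r--
[2,2] |0|<=|0| out[0]=0 → r--

[0, 1, 4, 9, 16, 36, 49, 100, 121, 169, 196, 225, 256, 289, 324, 361, 400, 400, 441, 529]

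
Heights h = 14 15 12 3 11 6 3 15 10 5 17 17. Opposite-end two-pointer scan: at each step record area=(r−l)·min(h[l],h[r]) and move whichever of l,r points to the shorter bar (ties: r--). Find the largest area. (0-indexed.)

[0,11] min(14,17)*11=154 best=154 * → l++
[1,11] min(15,17)*10=150 best=154 → l++
[2,11] min(12,17)*9=108 best=154 → l++
[3,11] min(3,17)*8=24 best=154 → l++
[4,11] min(11,17)*7=77 best=154 → l++
[5,11] min(6,17)*6=36 best=154 → l++
[6,11] min(3,17)*5=15 best=154 → l++
[7,11] min(15,17)*4=60 best=154 → l++
[8,11] min(10,17)*3=30 best=154 → l++
[9,11] min(5,17)*2=10 best=154 → l++
[10,11] min(17,17)*1=17 best=154 → r--

max area = 154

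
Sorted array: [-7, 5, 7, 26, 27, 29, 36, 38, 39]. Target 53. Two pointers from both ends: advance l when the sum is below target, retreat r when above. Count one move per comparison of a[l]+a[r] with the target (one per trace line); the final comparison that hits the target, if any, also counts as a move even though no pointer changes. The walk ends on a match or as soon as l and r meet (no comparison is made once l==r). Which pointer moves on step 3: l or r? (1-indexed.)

l

[1,9] -7+39=32 <53 → l++
[2,9] 5+39=44 <53 → l++
[3,9] 7+39=46 <53 → l++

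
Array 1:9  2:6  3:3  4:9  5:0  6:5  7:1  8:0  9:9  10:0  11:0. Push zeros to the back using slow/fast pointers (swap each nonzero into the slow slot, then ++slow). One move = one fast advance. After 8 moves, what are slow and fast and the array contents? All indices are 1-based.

slow=7, fast=9, a=[9, 6, 3, 9, 5, 1, 0, 0, 9, 0, 0]

slow=1 fast=1: a[fast]=9≠0 swap→a[1]=9, slow++,fast++
slow=2 fast=2: a[fast]=6≠0 swap→a[2]=6, slow++,fast++
slow=3 fast=3: a[fast]=3≠0 swap→a[3]=3, slow++,fast++
slow=4 fast=4: a[fast]=9≠0 swap→a[4]=9, slow++,fast++
slow=5 fast=5: a[fast]=0, fast++
slow=5 fast=6: a[fast]=5≠0 swap→a[5]=5, slow++,fast++
slow=6 fast=7: a[fast]=1≠0 swap→a[6]=1, slow++,fast++
slow=7 fast=8: a[fast]=0, fast++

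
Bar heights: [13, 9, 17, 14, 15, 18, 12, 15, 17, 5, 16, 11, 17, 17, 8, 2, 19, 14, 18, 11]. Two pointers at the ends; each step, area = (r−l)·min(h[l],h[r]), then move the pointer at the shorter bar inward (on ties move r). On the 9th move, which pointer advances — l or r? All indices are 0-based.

l

[0,19] min(13,11)*19=209 best=209 * → r--
[0,18] min(13,18)*18=234 best=234 * → l++
[1,18] min(9,18)*17=153 best=234 → l++
[2,18] min(17,18)*16=272 best=272 * → l++
[3,18] min(14,18)*15=210 best=272 → l++
[4,18] min(15,18)*14=210 best=272 → l++
[5,18] min(18,18)*13=234 best=272 → r--
[5,17] min(18,14)*12=168 best=272 → r--
[5,16] min(18,19)*11=198 best=272 → l++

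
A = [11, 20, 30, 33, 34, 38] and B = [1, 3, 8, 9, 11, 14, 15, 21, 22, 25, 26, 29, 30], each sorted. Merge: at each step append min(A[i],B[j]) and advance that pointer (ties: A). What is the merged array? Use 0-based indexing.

[1, 3, 8, 9, 11, 11, 14, 15, 20, 21, 22, 25, 26, 29, 30, 30, 33, 34, 38]

[i=0,j=0] A[i]=11>B[j]=1 take 1 → j++
[i=0,j=1] A[i]=11>B[j]=3 take 3 → j++
[i=0,j=2] A[i]=11>B[j]=8 take 8 → j++
[i=0,j=3] A[i]=11>B[j]=9 take 9 → j++
[i=0,j=4] A[i]=11<=B[j]=11 take 11 → i++
[i=1,j=4] A[i]=20>B[j]=11 take 11 → j++
[i=1,j=5] A[i]=20>B[j]=14 take 14 → j++
[i=1,j=6] A[i]=20>B[j]=15 take 15 → j++
[i=1,j=7] A[i]=20<=B[j]=21 take 20 → i++
[i=2,j=7] A[i]=30>B[j]=21 take 21 → j++
[i=2,j=8] A[i]=30>B[j]=22 take 22 → j++
[i=2,j=9] A[i]=30>B[j]=25 take 25 → j++
[i=2,j=10] A[i]=30>B[j]=26 take 26 → j++
[i=2,j=11] A[i]=30>B[j]=29 take 29 → j++
[i=2,j=12] A[i]=30<=B[j]=30 take 30 → i++
[i=3,j=12] A[i]=33>B[j]=30 take 30 → j++
[i=3,j=13] B done, take A[i]=33 → i++
[i=4,j=13] B done, take A[i]=34 → i++
[i=5,j=13] B done, take A[i]=38 → i++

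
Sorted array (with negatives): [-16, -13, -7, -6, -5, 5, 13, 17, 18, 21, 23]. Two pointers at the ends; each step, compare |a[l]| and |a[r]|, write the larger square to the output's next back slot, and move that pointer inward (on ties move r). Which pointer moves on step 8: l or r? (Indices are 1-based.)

l=1 r=11: |-16|<=|23| out[11]=529, r--
l=1 r=10: |-16|<=|21| out[10]=441, r--
l=1 r=9: |-16|<=|18| out[9]=324, r--
l=1 r=8: |-16|<=|17| out[8]=289, r--
l=1 r=7: |-16|>|13| out[7]=256, l++
l=2 r=7: |-13|<=|13| out[6]=169, r--
l=2 r=6: |-13|>|5| out[5]=169, l++
l=3 r=6: |-7|>|5| out[4]=49, l++

l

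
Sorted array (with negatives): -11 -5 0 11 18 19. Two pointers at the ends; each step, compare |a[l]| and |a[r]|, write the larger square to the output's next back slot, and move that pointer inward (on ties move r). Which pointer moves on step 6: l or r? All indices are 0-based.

[0,5] |-11|<=|19| out[5]=361 → r--
[0,4] |-11|<=|18| out[4]=324 → r--
[0,3] |-11|<=|11| out[3]=121 → r--
[0,2] |-11|>|0| out[2]=121 → l++
[1,2] |-5|>|0| out[1]=25 → l++
[2,2] |0|<=|0| out[0]=0 → r--

r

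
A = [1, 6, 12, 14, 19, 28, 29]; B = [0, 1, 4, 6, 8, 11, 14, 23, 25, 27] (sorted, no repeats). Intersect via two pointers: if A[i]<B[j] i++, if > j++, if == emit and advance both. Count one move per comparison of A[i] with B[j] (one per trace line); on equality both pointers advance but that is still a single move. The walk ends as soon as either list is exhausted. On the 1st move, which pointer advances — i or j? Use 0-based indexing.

i=0 j=0: 1>0, j++

j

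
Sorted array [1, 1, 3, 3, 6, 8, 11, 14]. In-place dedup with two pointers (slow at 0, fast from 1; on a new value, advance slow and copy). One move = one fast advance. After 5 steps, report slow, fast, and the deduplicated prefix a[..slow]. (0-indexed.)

slow=0 fast=1: a[fast]=1=a[slow] dup, fast++
slow=0 fast=2: a[fast]=3≠a[slow]=1 write a[1]=3, slow++,fast++
slow=1 fast=3: a[fast]=3=a[slow] dup, fast++
slow=1 fast=4: a[fast]=6≠a[slow]=3 write a[2]=6, slow++,fast++
slow=2 fast=5: a[fast]=8≠a[slow]=6 write a[3]=8, slow++,fast++

slow=3, fast=6, prefix=[1, 3, 6, 8]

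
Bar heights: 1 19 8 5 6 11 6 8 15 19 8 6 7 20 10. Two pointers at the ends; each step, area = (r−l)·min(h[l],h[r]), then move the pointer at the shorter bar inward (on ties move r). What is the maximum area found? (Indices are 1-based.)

[1,15] min(1,10)*14=14 best=14 * → l++
[2,15] min(19,10)*13=130 best=130 * → r--
[2,14] min(19,20)*12=228 best=228 * → l++
[3,14] min(8,20)*11=88 best=228 → l++
[4,14] min(5,20)*10=50 best=228 → l++
[5,14] min(6,20)*9=54 best=228 → l++
[6,14] min(11,20)*8=88 best=228 → l++
[7,14] min(6,20)*7=42 best=228 → l++
[8,14] min(8,20)*6=48 best=228 → l++
[9,14] min(15,20)*5=75 best=228 → l++
[10,14] min(19,20)*4=76 best=228 → l++
[11,14] min(8,20)*3=24 best=228 → l++
[12,14] min(6,20)*2=12 best=228 → l++
[13,14] min(7,20)*1=7 best=228 → l++

max area = 228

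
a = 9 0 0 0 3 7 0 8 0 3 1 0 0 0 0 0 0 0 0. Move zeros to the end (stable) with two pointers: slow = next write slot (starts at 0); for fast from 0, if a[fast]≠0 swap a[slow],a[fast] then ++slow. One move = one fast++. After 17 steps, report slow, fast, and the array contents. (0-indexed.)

slow=0 fast=0: a[fast]=9≠0 swap→a[0]=9, slow++,fast++
slow=1 fast=1: a[fast]=0, fast++
slow=1 fast=2: a[fast]=0, fast++
slow=1 fast=3: a[fast]=0, fast++
slow=1 fast=4: a[fast]=3≠0 swap→a[1]=3, slow++,fast++
slow=2 fast=5: a[fast]=7≠0 swap→a[2]=7, slow++,fast++
slow=3 fast=6: a[fast]=0, fast++
slow=3 fast=7: a[fast]=8≠0 swap→a[3]=8, slow++,fast++
slow=4 fast=8: a[fast]=0, fast++
slow=4 fast=9: a[fast]=3≠0 swap→a[4]=3, slow++,fast++
slow=5 fast=10: a[fast]=1≠0 swap→a[5]=1, slow++,fast++
slow=6 fast=11: a[fast]=0, fast++
slow=6 fast=12: a[fast]=0, fast++
slow=6 fast=13: a[fast]=0, fast++
slow=6 fast=14: a[fast]=0, fast++
slow=6 fast=15: a[fast]=0, fast++
slow=6 fast=16: a[fast]=0, fast++

slow=6, fast=17, a=[9, 3, 7, 8, 3, 1, 0, 0, 0, 0, 0, 0, 0, 0, 0, 0, 0, 0, 0]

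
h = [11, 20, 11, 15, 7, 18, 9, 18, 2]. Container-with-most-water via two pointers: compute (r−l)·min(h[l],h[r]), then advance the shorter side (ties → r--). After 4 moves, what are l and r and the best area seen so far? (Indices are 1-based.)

l=2, r=6, best area=108

l=1 r=9: min(11,2)*8=16 best=16 *, r--
l=1 r=8: min(11,18)*7=77 best=77 *, l++
l=2 r=8: min(20,18)*6=108 best=108 *, r--
l=2 r=7: min(20,9)*5=45 best=108, r--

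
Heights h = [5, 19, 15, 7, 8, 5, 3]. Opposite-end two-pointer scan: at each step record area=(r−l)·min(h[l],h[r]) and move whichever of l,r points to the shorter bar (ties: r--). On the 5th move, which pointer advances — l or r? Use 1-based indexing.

[1,7] min(5,3)*6=18 best=18 * → r--
[1,6] min(5,5)*5=25 best=25 * → r--
[1,5] min(5,8)*4=20 best=25 → l++
[2,5] min(19,8)*3=24 best=25 → r--
[2,4] min(19,7)*2=14 best=25 → r--

r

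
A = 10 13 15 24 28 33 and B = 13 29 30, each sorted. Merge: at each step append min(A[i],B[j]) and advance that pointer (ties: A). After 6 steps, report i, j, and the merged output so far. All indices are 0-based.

i=0 j=0: A[i]=10<=B[j]=13 take 10, i++
i=1 j=0: A[i]=13<=B[j]=13 take 13, i++
i=2 j=0: A[i]=15>B[j]=13 take 13, j++
i=2 j=1: A[i]=15<=B[j]=29 take 15, i++
i=3 j=1: A[i]=24<=B[j]=29 take 24, i++
i=4 j=1: A[i]=28<=B[j]=29 take 28, i++

i=5, j=1, merged so far=[10, 13, 13, 15, 24, 28]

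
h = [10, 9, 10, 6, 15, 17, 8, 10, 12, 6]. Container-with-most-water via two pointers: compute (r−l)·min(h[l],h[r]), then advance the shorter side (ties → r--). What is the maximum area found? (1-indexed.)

max area = 80

l=1 r=10: min(10,6)*9=54 best=54 *, r--
l=1 r=9: min(10,12)*8=80 best=80 *, l++
l=2 r=9: min(9,12)*7=63 best=80, l++
l=3 r=9: min(10,12)*6=60 best=80, l++
l=4 r=9: min(6,12)*5=30 best=80, l++
l=5 r=9: min(15,12)*4=48 best=80, r--
l=5 r=8: min(15,10)*3=30 best=80, r--
l=5 r=7: min(15,8)*2=16 best=80, r--
l=5 r=6: min(15,17)*1=15 best=80, l++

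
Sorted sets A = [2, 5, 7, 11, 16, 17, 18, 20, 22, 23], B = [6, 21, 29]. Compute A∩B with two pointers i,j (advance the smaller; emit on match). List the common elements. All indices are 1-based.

intersection = []

i=1 j=1: 2<6, i++
i=2 j=1: 5<6, i++
i=3 j=1: 7>6, j++
i=3 j=2: 7<21, i++
i=4 j=2: 11<21, i++
i=5 j=2: 16<21, i++
i=6 j=2: 17<21, i++
i=7 j=2: 18<21, i++
i=8 j=2: 20<21, i++
i=9 j=2: 22>21, j++
i=9 j=3: 22<29, i++
i=10 j=3: 23<29, i++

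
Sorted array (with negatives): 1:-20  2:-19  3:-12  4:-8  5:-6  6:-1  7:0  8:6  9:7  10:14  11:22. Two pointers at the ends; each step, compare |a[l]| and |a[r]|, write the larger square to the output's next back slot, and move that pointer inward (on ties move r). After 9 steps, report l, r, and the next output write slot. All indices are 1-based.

l=6, r=7, next write slot=2

[1,11] |-20|<=|22| out[11]=484 → r--
[1,10] |-20|>|14| out[10]=400 → l++
[2,10] |-19|>|14| out[9]=361 → l++
[3,10] |-12|<=|14| out[8]=196 → r--
[3,9] |-12|>|7| out[7]=144 → l++
[4,9] |-8|>|7| out[6]=64 → l++
[5,9] |-6|<=|7| out[5]=49 → r--
[5,8] |-6|<=|6| out[4]=36 → r--
[5,7] |-6|>|0| out[3]=36 → l++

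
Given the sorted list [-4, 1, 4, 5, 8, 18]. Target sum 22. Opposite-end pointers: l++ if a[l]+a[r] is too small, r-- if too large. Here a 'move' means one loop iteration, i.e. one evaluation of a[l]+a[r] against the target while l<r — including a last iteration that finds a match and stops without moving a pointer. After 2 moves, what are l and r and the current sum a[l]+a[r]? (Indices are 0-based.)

l=2, r=5, sum=22

[0,5] -4+18=14 <22 → l++
[1,5] 1+18=19 <22 → l++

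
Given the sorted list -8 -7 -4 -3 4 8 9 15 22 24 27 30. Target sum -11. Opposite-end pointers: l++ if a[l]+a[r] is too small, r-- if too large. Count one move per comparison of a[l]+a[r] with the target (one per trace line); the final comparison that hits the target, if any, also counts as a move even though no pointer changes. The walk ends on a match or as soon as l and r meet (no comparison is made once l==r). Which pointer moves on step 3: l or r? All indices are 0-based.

[0,11] -8+30=22 >-11 → r--
[0,10] -8+27=19 >-11 → r--
[0,9] -8+24=16 >-11 → r--

r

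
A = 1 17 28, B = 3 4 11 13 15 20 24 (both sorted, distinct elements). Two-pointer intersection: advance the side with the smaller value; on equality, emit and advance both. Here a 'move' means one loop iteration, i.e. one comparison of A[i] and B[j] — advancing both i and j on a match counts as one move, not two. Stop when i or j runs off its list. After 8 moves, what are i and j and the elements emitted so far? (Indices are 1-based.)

i=3, j=7, emitted=[]

[i=1,j=1] 1<3 → i++
[i=2,j=1] 17>3 → j++
[i=2,j=2] 17>4 → j++
[i=2,j=3] 17>11 → j++
[i=2,j=4] 17>13 → j++
[i=2,j=5] 17>15 → j++
[i=2,j=6] 17<20 → i++
[i=3,j=6] 28>20 → j++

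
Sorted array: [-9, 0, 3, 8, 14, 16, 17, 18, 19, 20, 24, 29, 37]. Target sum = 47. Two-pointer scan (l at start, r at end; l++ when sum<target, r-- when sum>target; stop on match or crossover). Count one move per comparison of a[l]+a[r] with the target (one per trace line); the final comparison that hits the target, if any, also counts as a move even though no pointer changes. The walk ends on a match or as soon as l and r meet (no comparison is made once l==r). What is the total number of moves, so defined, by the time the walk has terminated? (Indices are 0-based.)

9 moves

[0,12] -9+37=28 <47 → l++
[1,12] 0+37=37 <47 → l++
[2,12] 3+37=40 <47 → l++
[3,12] 8+37=45 <47 → l++
[4,12] 14+37=51 >47 → r--
[4,11] 14+29=43 <47 → l++
[5,11] 16+29=45 <47 → l++
[6,11] 17+29=46 <47 → l++
[7,11] 18+29=47 → found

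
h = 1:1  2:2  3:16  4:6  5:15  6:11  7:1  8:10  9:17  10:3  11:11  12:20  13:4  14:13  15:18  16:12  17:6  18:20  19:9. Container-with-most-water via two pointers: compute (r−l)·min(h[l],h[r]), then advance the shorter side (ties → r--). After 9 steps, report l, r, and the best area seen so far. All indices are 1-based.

[1,19] min(1,9)*18=18 best=18 * → l++
[2,19] min(2,9)*17=34 best=34 * → l++
[3,19] min(16,9)*16=144 best=144 * → r--
[3,18] min(16,20)*15=240 best=240 * → l++
[4,18] min(6,20)*14=84 best=240 → l++
[5,18] min(15,20)*13=195 best=240 → l++
[6,18] min(11,20)*12=132 best=240 → l++
[7,18] min(1,20)*11=11 best=240 → l++
[8,18] min(10,20)*10=100 best=240 → l++

l=9, r=18, best area=240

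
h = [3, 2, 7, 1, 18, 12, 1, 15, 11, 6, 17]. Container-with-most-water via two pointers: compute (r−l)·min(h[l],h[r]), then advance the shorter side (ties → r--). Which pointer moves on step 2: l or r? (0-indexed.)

l=0 r=10: min(3,17)*10=30 best=30 *, l++
l=1 r=10: min(2,17)*9=18 best=30, l++

l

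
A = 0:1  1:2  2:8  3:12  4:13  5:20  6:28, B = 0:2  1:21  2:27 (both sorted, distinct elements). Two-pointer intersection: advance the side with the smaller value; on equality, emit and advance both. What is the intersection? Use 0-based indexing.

i=0 j=0: 1<2, i++
i=1 j=0: 2==2 emit, i++,j++
i=2 j=1: 8<21, i++
i=3 j=1: 12<21, i++
i=4 j=1: 13<21, i++
i=5 j=1: 20<21, i++
i=6 j=1: 28>21, j++
i=6 j=2: 28>27, j++

intersection = [2]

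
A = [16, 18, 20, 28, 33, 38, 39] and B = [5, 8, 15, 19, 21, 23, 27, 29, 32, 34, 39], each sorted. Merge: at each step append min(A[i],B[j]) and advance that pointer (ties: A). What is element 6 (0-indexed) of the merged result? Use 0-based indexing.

[i=0,j=0] A[i]=16>B[j]=5 take 5 → j++
[i=0,j=1] A[i]=16>B[j]=8 take 8 → j++
[i=0,j=2] A[i]=16>B[j]=15 take 15 → j++
[i=0,j=3] A[i]=16<=B[j]=19 take 16 → i++
[i=1,j=3] A[i]=18<=B[j]=19 take 18 → i++
[i=2,j=3] A[i]=20>B[j]=19 take 19 → j++
[i=2,j=4] A[i]=20<=B[j]=21 take 20 → i++
[i=3,j=4] A[i]=28>B[j]=21 take 21 → j++
[i=3,j=5] A[i]=28>B[j]=23 take 23 → j++
[i=3,j=6] A[i]=28>B[j]=27 take 27 → j++
[i=3,j=7] A[i]=28<=B[j]=29 take 28 → i++
[i=4,j=7] A[i]=33>B[j]=29 take 29 → j++
[i=4,j=8] A[i]=33>B[j]=32 take 32 → j++
[i=4,j=9] A[i]=33<=B[j]=34 take 33 → i++
[i=5,j=9] A[i]=38>B[j]=34 take 34 → j++
[i=5,j=10] A[i]=38<=B[j]=39 take 38 → i++
[i=6,j=10] A[i]=39<=B[j]=39 take 39 → i++
[i=7,j=10] A done, take B[j]=39 → j++

merged[6] = 20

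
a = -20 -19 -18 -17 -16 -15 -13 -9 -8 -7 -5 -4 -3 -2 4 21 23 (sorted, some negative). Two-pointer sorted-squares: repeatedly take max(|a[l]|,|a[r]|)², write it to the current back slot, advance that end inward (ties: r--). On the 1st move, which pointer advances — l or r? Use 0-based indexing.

r

[0,16] |-20|<=|23| out[16]=529 → r--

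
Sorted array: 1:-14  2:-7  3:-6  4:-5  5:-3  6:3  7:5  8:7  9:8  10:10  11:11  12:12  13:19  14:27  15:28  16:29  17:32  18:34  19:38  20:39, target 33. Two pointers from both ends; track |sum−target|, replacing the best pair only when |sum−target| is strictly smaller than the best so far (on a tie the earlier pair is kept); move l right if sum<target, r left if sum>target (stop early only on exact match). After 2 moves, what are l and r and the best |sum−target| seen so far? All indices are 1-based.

[1,20] -14+39=25 d=8 * → l++
[2,20] -7+39=32 d=1 * → l++

l=3, r=20, best |Δ|=1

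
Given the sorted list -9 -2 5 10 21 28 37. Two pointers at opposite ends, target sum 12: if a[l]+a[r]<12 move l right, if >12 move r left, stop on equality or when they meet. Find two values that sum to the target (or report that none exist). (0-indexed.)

(-9, 21)

[0,6] -9+37=28 >12 → r--
[0,5] -9+28=19 >12 → r--
[0,4] -9+21=12 → found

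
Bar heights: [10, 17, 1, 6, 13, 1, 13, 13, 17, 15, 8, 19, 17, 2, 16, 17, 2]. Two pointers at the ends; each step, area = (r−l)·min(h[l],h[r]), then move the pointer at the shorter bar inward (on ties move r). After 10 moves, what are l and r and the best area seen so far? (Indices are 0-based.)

l=5, r=11, best area=238

[0,16] min(10,2)*16=32 best=32 * → r--
[0,15] min(10,17)*15=150 best=150 * → l++
[1,15] min(17,17)*14=238 best=238 * → r--
[1,14] min(17,16)*13=208 best=238 → r--
[1,13] min(17,2)*12=24 best=238 → r--
[1,12] min(17,17)*11=187 best=238 → r--
[1,11] min(17,19)*10=170 best=238 → l++
[2,11] min(1,19)*9=9 best=238 → l++
[3,11] min(6,19)*8=48 best=238 → l++
[4,11] min(13,19)*7=91 best=238 → l++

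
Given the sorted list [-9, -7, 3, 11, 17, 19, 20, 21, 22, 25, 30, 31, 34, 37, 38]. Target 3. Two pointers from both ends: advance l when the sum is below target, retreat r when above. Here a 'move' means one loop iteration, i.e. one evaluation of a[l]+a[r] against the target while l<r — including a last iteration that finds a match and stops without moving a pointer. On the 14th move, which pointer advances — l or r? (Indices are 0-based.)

l

[0,14] -9+38=29 >3 → r--
[0,13] -9+37=28 >3 → r--
[0,12] -9+34=25 >3 → r--
[0,11] -9+31=22 >3 → r--
[0,10] -9+30=21 >3 → r--
[0,9] -9+25=16 >3 → r--
[0,8] -9+22=13 >3 → r--
[0,7] -9+21=12 >3 → r--
[0,6] -9+20=11 >3 → r--
[0,5] -9+19=10 >3 → r--
[0,4] -9+17=8 >3 → r--
[0,3] -9+11=2 <3 → l++
[1,3] -7+11=4 >3 → r--
[1,2] -7+3=-4 <3 → l++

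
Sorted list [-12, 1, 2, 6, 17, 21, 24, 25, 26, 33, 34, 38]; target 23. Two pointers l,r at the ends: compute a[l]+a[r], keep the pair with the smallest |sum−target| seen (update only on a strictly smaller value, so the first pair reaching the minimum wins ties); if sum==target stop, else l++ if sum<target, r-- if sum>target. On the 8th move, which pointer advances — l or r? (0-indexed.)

l=0 r=11: -12+38=26 d=3 *, r--
l=0 r=10: -12+34=22 d=1 *, l++
l=1 r=10: 1+34=35 d=12, r--
l=1 r=9: 1+33=34 d=11, r--
l=1 r=8: 1+26=27 d=4, r--
l=1 r=7: 1+25=26 d=3, r--
l=1 r=6: 1+24=25 d=2, r--
l=1 r=5: 1+21=22 d=1, l++

l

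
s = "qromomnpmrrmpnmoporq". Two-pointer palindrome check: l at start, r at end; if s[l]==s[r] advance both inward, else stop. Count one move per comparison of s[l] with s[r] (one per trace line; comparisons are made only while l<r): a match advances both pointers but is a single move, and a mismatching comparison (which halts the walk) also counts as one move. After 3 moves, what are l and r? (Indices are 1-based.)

l=4, r=17

[1,20] 'q'=='q' → l++,r--
[2,19] 'r'=='r' → l++,r--
[3,18] 'o'=='o' → l++,r--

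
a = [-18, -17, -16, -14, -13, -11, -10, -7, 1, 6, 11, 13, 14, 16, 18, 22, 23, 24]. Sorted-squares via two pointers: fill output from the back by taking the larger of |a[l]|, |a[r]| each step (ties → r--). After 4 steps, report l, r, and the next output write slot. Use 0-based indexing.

l=0, r=13, next write slot=13

[0,17] |-18|<=|24| out[17]=576 → r--
[0,16] |-18|<=|23| out[16]=529 → r--
[0,15] |-18|<=|22| out[15]=484 → r--
[0,14] |-18|<=|18| out[14]=324 → r--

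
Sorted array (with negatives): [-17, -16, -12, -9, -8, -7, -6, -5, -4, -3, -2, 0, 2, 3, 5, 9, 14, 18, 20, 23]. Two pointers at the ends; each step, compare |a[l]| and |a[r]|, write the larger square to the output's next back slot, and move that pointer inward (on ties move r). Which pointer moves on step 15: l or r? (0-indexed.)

l

[0,19] |-17|<=|23| out[19]=529 → r--
[0,18] |-17|<=|20| out[18]=400 → r--
[0,17] |-17|<=|18| out[17]=324 → r--
[0,16] |-17|>|14| out[16]=289 → l++
[1,16] |-16|>|14| out[15]=256 → l++
[2,16] |-12|<=|14| out[14]=196 → r--
[2,15] |-12|>|9| out[13]=144 → l++
[3,15] |-9|<=|9| out[12]=81 → r--
[3,14] |-9|>|5| out[11]=81 → l++
[4,14] |-8|>|5| out[10]=64 → l++
[5,14] |-7|>|5| out[9]=49 → l++
[6,14] |-6|>|5| out[8]=36 → l++
[7,14] |-5|<=|5| out[7]=25 → r--
[7,13] |-5|>|3| out[6]=25 → l++
[8,13] |-4|>|3| out[5]=16 → l++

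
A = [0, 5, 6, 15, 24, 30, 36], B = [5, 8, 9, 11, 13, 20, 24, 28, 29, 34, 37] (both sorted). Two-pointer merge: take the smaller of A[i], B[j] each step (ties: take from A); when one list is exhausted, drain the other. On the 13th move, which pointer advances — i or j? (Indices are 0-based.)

j

[i=0,j=0] A[i]=0<=B[j]=5 take 0 → i++
[i=1,j=0] A[i]=5<=B[j]=5 take 5 → i++
[i=2,j=0] A[i]=6>B[j]=5 take 5 → j++
[i=2,j=1] A[i]=6<=B[j]=8 take 6 → i++
[i=3,j=1] A[i]=15>B[j]=8 take 8 → j++
[i=3,j=2] A[i]=15>B[j]=9 take 9 → j++
[i=3,j=3] A[i]=15>B[j]=11 take 11 → j++
[i=3,j=4] A[i]=15>B[j]=13 take 13 → j++
[i=3,j=5] A[i]=15<=B[j]=20 take 15 → i++
[i=4,j=5] A[i]=24>B[j]=20 take 20 → j++
[i=4,j=6] A[i]=24<=B[j]=24 take 24 → i++
[i=5,j=6] A[i]=30>B[j]=24 take 24 → j++
[i=5,j=7] A[i]=30>B[j]=28 take 28 → j++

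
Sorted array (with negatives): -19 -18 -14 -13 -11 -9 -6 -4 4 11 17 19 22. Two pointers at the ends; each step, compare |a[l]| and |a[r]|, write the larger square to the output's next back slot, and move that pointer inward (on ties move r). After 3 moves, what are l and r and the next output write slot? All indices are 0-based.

[0,12] |-19|<=|22| out[12]=484 → r--
[0,11] |-19|<=|19| out[11]=361 → r--
[0,10] |-19|>|17| out[10]=361 → l++

l=1, r=10, next write slot=9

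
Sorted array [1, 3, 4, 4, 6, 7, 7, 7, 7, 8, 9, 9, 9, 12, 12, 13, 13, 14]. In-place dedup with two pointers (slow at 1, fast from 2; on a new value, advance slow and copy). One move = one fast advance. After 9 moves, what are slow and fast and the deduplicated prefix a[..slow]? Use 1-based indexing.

slow=1 fast=2: a[fast]=3≠a[slow]=1 write a[2]=3, slow++,fast++
slow=2 fast=3: a[fast]=4≠a[slow]=3 write a[3]=4, slow++,fast++
slow=3 fast=4: a[fast]=4=a[slow] dup, fast++
slow=3 fast=5: a[fast]=6≠a[slow]=4 write a[4]=6, slow++,fast++
slow=4 fast=6: a[fast]=7≠a[slow]=6 write a[5]=7, slow++,fast++
slow=5 fast=7: a[fast]=7=a[slow] dup, fast++
slow=5 fast=8: a[fast]=7=a[slow] dup, fast++
slow=5 fast=9: a[fast]=7=a[slow] dup, fast++
slow=5 fast=10: a[fast]=8≠a[slow]=7 write a[6]=8, slow++,fast++

slow=6, fast=11, prefix=[1, 3, 4, 6, 7, 8]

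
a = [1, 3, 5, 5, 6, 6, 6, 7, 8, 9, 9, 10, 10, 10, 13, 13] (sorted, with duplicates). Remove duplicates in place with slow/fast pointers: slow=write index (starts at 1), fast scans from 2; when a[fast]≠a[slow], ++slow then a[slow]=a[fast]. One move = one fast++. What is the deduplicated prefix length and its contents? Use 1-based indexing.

length 9; prefix = [1, 3, 5, 6, 7, 8, 9, 10, 13]

slow=1 fast=2: a[fast]=3≠a[slow]=1 write a[2]=3, slow++,fast++
slow=2 fast=3: a[fast]=5≠a[slow]=3 write a[3]=5, slow++,fast++
slow=3 fast=4: a[fast]=5=a[slow] dup, fast++
slow=3 fast=5: a[fast]=6≠a[slow]=5 write a[4]=6, slow++,fast++
slow=4 fast=6: a[fast]=6=a[slow] dup, fast++
slow=4 fast=7: a[fast]=6=a[slow] dup, fast++
slow=4 fast=8: a[fast]=7≠a[slow]=6 write a[5]=7, slow++,fast++
slow=5 fast=9: a[fast]=8≠a[slow]=7 write a[6]=8, slow++,fast++
slow=6 fast=10: a[fast]=9≠a[slow]=8 write a[7]=9, slow++,fast++
slow=7 fast=11: a[fast]=9=a[slow] dup, fast++
slow=7 fast=12: a[fast]=10≠a[slow]=9 write a[8]=10, slow++,fast++
slow=8 fast=13: a[fast]=10=a[slow] dup, fast++
slow=8 fast=14: a[fast]=10=a[slow] dup, fast++
slow=8 fast=15: a[fast]=13≠a[slow]=10 write a[9]=13, slow++,fast++
slow=9 fast=16: a[fast]=13=a[slow] dup, fast++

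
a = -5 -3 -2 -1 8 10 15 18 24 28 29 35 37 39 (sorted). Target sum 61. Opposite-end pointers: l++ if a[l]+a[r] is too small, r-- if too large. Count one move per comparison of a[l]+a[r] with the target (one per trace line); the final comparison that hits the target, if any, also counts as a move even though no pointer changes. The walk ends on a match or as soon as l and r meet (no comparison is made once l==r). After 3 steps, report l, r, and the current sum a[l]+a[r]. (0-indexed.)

l=3, r=13, sum=38

l=0 r=13: -5+39=34 <61, l++
l=1 r=13: -3+39=36 <61, l++
l=2 r=13: -2+39=37 <61, l++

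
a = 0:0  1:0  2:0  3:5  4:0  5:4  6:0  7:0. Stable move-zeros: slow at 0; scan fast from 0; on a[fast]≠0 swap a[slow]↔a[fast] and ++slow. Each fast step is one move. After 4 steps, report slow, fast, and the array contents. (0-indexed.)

(s=0,f=0) a[fast]=0 → fast++
(s=0,f=1) a[fast]=0 → fast++
(s=0,f=2) a[fast]=0 → fast++
(s=0,f=3) a[fast]=5≠0 swap→a[0]=5 → slow++,fast++

slow=1, fast=4, a=[5, 0, 0, 0, 0, 4, 0, 0]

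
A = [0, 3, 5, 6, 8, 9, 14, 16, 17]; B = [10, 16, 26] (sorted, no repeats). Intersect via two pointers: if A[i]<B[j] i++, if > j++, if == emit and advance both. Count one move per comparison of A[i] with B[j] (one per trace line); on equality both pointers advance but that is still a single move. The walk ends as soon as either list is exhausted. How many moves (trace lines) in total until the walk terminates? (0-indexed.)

i=0 j=0: 0<10, i++
i=1 j=0: 3<10, i++
i=2 j=0: 5<10, i++
i=3 j=0: 6<10, i++
i=4 j=0: 8<10, i++
i=5 j=0: 9<10, i++
i=6 j=0: 14>10, j++
i=6 j=1: 14<16, i++
i=7 j=1: 16==16 emit, i++,j++
i=8 j=2: 17<26, i++

10 moves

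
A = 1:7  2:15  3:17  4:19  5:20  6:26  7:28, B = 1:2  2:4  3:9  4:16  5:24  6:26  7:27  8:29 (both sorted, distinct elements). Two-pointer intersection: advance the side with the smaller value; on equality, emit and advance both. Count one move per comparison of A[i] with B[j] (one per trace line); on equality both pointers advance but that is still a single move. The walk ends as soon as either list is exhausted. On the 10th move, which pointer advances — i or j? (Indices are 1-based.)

j

[i=1,j=1] 7>2 → j++
[i=1,j=2] 7>4 → j++
[i=1,j=3] 7<9 → i++
[i=2,j=3] 15>9 → j++
[i=2,j=4] 15<16 → i++
[i=3,j=4] 17>16 → j++
[i=3,j=5] 17<24 → i++
[i=4,j=5] 19<24 → i++
[i=5,j=5] 20<24 → i++
[i=6,j=5] 26>24 → j++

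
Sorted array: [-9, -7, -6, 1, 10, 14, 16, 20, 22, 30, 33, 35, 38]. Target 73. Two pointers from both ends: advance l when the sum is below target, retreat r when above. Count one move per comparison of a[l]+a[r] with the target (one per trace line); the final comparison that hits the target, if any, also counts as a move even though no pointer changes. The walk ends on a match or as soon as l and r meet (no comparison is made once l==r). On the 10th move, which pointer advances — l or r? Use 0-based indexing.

l

[0,12] -9+38=29 <73 → l++
[1,12] -7+38=31 <73 → l++
[2,12] -6+38=32 <73 → l++
[3,12] 1+38=39 <73 → l++
[4,12] 10+38=48 <73 → l++
[5,12] 14+38=52 <73 → l++
[6,12] 16+38=54 <73 → l++
[7,12] 20+38=58 <73 → l++
[8,12] 22+38=60 <73 → l++
[9,12] 30+38=68 <73 → l++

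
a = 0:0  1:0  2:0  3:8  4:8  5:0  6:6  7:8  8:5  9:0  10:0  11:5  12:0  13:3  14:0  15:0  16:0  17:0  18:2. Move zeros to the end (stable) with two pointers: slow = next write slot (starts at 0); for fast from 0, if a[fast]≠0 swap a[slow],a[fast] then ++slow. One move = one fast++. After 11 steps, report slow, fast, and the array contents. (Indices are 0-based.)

slow=0 fast=0: a[fast]=0, fast++
slow=0 fast=1: a[fast]=0, fast++
slow=0 fast=2: a[fast]=0, fast++
slow=0 fast=3: a[fast]=8≠0 swap→a[0]=8, slow++,fast++
slow=1 fast=4: a[fast]=8≠0 swap→a[1]=8, slow++,fast++
slow=2 fast=5: a[fast]=0, fast++
slow=2 fast=6: a[fast]=6≠0 swap→a[2]=6, slow++,fast++
slow=3 fast=7: a[fast]=8≠0 swap→a[3]=8, slow++,fast++
slow=4 fast=8: a[fast]=5≠0 swap→a[4]=5, slow++,fast++
slow=5 fast=9: a[fast]=0, fast++
slow=5 fast=10: a[fast]=0, fast++

slow=5, fast=11, a=[8, 8, 6, 8, 5, 0, 0, 0, 0, 0, 0, 5, 0, 3, 0, 0, 0, 0, 2]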